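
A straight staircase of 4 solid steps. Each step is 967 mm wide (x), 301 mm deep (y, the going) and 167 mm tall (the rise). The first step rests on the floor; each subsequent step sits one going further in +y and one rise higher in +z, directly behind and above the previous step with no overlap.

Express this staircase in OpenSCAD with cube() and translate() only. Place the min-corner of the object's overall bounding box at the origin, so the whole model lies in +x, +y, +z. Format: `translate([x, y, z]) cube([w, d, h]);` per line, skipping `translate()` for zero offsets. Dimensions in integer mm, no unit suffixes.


cube([967, 301, 167]);
translate([0, 301, 167]) cube([967, 301, 167]);
translate([0, 602, 334]) cube([967, 301, 167]);
translate([0, 903, 501]) cube([967, 301, 167]);


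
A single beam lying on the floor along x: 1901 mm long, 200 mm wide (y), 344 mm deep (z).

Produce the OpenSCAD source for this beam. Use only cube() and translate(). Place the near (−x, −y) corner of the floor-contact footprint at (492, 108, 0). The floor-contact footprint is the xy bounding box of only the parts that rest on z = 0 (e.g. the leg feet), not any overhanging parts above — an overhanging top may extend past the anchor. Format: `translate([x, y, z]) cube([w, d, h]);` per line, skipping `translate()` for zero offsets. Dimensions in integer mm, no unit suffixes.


translate([492, 108, 0]) cube([1901, 200, 344]);


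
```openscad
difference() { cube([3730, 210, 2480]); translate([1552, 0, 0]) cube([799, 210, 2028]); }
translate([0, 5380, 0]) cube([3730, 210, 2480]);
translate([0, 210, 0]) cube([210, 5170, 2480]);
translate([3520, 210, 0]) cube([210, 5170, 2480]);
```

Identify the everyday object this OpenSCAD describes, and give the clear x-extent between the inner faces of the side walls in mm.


A single room. The interior width is 3310 mm.

Four walls enclosing a rectangle with a door in the front wall — a room. Outside width 3730 minus two 210 mm walls gives 3310 mm.


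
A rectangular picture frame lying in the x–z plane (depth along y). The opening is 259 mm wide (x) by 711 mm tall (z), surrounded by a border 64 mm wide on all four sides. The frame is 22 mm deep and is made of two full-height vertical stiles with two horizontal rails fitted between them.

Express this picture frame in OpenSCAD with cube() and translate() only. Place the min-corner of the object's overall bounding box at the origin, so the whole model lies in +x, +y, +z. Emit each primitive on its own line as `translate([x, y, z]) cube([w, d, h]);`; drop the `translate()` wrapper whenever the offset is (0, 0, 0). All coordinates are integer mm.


cube([64, 22, 839]);
translate([323, 0, 0]) cube([64, 22, 839]);
translate([64, 0, 0]) cube([259, 22, 64]);
translate([64, 0, 775]) cube([259, 22, 64]);


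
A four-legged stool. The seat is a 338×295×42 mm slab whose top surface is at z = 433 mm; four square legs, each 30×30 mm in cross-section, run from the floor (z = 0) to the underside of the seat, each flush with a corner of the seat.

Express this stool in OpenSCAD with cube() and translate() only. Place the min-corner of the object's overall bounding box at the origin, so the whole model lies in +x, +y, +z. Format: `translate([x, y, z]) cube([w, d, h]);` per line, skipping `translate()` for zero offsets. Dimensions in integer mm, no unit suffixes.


translate([0, 0, 391]) cube([338, 295, 42]);
cube([30, 30, 391]);
translate([308, 0, 0]) cube([30, 30, 391]);
translate([0, 265, 0]) cube([30, 30, 391]);
translate([308, 265, 0]) cube([30, 30, 391]);


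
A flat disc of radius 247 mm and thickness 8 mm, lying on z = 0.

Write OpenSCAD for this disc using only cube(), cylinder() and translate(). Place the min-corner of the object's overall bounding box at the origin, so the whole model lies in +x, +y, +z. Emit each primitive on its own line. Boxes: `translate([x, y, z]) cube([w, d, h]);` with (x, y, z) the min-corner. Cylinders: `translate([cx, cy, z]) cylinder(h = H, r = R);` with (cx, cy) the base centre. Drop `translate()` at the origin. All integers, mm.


translate([247, 247, 0]) cylinder(h = 8, r = 247);


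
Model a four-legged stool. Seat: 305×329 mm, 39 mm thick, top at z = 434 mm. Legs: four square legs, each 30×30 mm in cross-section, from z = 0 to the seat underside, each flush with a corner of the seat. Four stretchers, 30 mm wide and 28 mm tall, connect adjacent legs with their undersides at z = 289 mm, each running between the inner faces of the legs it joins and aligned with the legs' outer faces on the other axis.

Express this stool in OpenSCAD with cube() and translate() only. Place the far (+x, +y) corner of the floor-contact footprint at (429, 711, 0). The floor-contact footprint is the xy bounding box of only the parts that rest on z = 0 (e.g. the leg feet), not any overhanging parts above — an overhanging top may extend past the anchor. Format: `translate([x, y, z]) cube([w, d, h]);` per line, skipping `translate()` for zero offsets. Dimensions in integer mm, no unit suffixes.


translate([124, 382, 395]) cube([305, 329, 39]);
translate([124, 382, 0]) cube([30, 30, 395]);
translate([399, 382, 0]) cube([30, 30, 395]);
translate([124, 681, 0]) cube([30, 30, 395]);
translate([399, 681, 0]) cube([30, 30, 395]);
translate([154, 382, 289]) cube([245, 30, 28]);
translate([154, 681, 289]) cube([245, 30, 28]);
translate([124, 412, 289]) cube([30, 269, 28]);
translate([399, 412, 289]) cube([30, 269, 28]);


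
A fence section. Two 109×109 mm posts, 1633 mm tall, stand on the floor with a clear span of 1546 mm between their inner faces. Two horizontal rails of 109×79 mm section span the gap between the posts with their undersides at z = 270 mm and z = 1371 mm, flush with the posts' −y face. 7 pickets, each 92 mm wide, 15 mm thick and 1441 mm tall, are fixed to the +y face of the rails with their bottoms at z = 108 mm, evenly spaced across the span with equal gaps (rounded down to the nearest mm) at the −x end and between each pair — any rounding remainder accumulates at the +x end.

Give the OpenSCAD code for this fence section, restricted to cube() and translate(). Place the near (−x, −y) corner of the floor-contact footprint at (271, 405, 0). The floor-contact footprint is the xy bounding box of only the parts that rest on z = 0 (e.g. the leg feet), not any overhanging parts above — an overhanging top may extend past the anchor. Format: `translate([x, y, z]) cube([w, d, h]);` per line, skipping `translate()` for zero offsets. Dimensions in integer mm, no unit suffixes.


translate([271, 405, 0]) cube([109, 109, 1633]);
translate([1926, 405, 0]) cube([109, 109, 1633]);
translate([380, 405, 270]) cube([1546, 109, 79]);
translate([380, 405, 1371]) cube([1546, 109, 79]);
translate([492, 514, 108]) cube([92, 15, 1441]);
translate([696, 514, 108]) cube([92, 15, 1441]);
translate([900, 514, 108]) cube([92, 15, 1441]);
translate([1104, 514, 108]) cube([92, 15, 1441]);
translate([1308, 514, 108]) cube([92, 15, 1441]);
translate([1512, 514, 108]) cube([92, 15, 1441]);
translate([1716, 514, 108]) cube([92, 15, 1441]);


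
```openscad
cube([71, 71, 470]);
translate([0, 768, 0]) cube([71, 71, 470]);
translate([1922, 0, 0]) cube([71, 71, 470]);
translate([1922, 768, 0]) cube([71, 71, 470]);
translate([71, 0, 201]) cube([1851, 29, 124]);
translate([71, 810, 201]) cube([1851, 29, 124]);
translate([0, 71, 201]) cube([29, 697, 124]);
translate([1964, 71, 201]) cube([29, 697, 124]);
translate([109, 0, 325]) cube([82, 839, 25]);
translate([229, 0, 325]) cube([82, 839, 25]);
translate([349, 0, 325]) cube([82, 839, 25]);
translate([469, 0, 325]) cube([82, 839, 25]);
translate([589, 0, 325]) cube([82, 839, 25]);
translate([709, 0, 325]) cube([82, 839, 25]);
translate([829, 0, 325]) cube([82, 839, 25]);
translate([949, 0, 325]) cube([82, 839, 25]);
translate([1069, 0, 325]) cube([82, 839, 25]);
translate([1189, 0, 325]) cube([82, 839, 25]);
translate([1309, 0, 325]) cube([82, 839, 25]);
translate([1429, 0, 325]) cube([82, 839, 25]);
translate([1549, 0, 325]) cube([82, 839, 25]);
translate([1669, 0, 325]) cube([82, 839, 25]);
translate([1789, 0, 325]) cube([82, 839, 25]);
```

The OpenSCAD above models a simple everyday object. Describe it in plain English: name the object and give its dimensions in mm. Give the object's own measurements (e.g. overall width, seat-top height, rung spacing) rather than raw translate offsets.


A bed frame 1993 mm long (x) by 839 mm wide (y). Four 71×71 mm corner posts, 470 mm tall, at the corners of the footprint. Four rails of 29 mm thickness and 124 mm height run between adjacent posts with their undersides at z = 201 mm, their outer faces flush with the outside of the frame (the two x-running rails run between the posts' inner faces; the two y-running rails run between the posts' inner faces). 15 slats, each 82 mm wide (x) and 25 mm thick, lie across the top of the two x-running rails, running the full 839 mm width of the frame in y; along x they sit between the end posts with a 38 mm gap after the −x posts and between neighbouring slats, leaving 51 mm before the +x posts.


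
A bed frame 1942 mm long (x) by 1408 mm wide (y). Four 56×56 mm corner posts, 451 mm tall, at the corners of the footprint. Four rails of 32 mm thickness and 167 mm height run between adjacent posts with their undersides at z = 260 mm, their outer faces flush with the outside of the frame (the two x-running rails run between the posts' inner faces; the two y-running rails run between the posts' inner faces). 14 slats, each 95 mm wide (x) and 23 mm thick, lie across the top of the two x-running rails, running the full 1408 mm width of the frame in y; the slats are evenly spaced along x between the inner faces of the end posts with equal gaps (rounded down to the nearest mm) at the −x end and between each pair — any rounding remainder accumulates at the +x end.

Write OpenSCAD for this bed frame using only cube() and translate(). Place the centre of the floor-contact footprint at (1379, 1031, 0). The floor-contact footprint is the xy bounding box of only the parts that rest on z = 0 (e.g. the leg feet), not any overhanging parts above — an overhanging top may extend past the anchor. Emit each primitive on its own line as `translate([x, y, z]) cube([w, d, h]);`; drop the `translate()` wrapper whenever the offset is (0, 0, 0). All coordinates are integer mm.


translate([408, 327, 0]) cube([56, 56, 451]);
translate([408, 1679, 0]) cube([56, 56, 451]);
translate([2294, 327, 0]) cube([56, 56, 451]);
translate([2294, 1679, 0]) cube([56, 56, 451]);
translate([464, 327, 260]) cube([1830, 32, 167]);
translate([464, 1703, 260]) cube([1830, 32, 167]);
translate([408, 383, 260]) cube([32, 1296, 167]);
translate([2318, 383, 260]) cube([32, 1296, 167]);
translate([497, 327, 427]) cube([95, 1408, 23]);
translate([625, 327, 427]) cube([95, 1408, 23]);
translate([753, 327, 427]) cube([95, 1408, 23]);
translate([881, 327, 427]) cube([95, 1408, 23]);
translate([1009, 327, 427]) cube([95, 1408, 23]);
translate([1137, 327, 427]) cube([95, 1408, 23]);
translate([1265, 327, 427]) cube([95, 1408, 23]);
translate([1393, 327, 427]) cube([95, 1408, 23]);
translate([1521, 327, 427]) cube([95, 1408, 23]);
translate([1649, 327, 427]) cube([95, 1408, 23]);
translate([1777, 327, 427]) cube([95, 1408, 23]);
translate([1905, 327, 427]) cube([95, 1408, 23]);
translate([2033, 327, 427]) cube([95, 1408, 23]);
translate([2161, 327, 427]) cube([95, 1408, 23]);


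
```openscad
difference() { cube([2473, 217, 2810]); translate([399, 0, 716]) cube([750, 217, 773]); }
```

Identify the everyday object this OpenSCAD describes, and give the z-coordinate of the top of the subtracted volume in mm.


A wall with a window opening. The window head height is 1489 mm.

A wall with a rectangular opening subtracted — a window. Sill at z = 716, opening 773 mm tall, so the head is at 716 + 773 = 1489 mm.


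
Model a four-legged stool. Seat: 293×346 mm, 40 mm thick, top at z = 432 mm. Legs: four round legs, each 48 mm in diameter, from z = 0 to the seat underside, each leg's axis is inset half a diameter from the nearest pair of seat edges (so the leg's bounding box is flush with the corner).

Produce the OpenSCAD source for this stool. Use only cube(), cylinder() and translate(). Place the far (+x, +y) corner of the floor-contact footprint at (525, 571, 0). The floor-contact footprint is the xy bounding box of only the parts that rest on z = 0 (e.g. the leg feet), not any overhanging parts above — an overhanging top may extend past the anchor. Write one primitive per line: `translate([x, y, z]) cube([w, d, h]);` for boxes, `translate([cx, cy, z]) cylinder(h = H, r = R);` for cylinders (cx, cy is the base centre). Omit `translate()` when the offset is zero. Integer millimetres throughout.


translate([232, 225, 392]) cube([293, 346, 40]);
translate([256, 249, 0]) cylinder(h = 392, r = 24);
translate([501, 249, 0]) cylinder(h = 392, r = 24);
translate([256, 547, 0]) cylinder(h = 392, r = 24);
translate([501, 547, 0]) cylinder(h = 392, r = 24);


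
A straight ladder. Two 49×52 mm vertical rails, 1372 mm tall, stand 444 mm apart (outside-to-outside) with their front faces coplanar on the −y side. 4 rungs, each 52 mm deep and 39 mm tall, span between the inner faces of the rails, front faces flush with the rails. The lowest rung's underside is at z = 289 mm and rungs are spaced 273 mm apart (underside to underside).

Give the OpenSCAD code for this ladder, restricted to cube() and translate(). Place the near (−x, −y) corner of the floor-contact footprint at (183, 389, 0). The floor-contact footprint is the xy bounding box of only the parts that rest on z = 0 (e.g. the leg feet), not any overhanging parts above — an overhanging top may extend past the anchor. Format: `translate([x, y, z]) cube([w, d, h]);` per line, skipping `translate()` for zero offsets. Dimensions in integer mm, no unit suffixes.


translate([183, 389, 0]) cube([49, 52, 1372]);
translate([578, 389, 0]) cube([49, 52, 1372]);
translate([232, 389, 289]) cube([346, 52, 39]);
translate([232, 389, 562]) cube([346, 52, 39]);
translate([232, 389, 835]) cube([346, 52, 39]);
translate([232, 389, 1108]) cube([346, 52, 39]);


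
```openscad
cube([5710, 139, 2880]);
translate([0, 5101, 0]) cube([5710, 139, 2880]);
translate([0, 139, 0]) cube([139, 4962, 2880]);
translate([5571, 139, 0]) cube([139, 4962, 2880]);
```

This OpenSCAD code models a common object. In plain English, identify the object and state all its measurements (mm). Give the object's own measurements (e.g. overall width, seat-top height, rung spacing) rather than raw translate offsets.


The wall frame of a small rectangular building: four walls, each 2880 mm tall and 139 mm thick, enclosing a footprint 5710 mm (x) by 5240 mm (y) outside-to-outside, with no floor or roof. The front and back walls (the −y and +y sides) span the full width; the two side walls fit between them.


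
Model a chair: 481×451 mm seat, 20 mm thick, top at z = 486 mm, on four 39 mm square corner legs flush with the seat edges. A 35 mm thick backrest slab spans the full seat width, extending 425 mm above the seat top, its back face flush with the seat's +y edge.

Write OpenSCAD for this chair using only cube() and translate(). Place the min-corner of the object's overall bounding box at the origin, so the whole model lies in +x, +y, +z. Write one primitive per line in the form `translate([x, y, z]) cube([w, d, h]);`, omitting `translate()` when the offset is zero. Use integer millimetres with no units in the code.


translate([0, 0, 466]) cube([481, 451, 20]);
cube([39, 39, 466]);
translate([442, 0, 0]) cube([39, 39, 466]);
translate([0, 412, 0]) cube([39, 39, 466]);
translate([442, 412, 0]) cube([39, 39, 466]);
translate([0, 416, 486]) cube([481, 35, 425]);


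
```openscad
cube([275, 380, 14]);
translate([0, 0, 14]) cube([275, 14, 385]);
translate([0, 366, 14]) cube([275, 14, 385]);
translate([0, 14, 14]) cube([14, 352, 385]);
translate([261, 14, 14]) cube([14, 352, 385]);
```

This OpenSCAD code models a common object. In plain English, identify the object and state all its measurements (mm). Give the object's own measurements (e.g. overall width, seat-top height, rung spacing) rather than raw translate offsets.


An open-topped rectangular box: outside dimensions 275×380×399 mm, with a uniform wall and base thickness of 14 mm. The base is a full 275×380 slab on the floor; four walls sit on top of the base. The front and back walls (the −y and +y sides) span the full width; the two side walls fit between them.


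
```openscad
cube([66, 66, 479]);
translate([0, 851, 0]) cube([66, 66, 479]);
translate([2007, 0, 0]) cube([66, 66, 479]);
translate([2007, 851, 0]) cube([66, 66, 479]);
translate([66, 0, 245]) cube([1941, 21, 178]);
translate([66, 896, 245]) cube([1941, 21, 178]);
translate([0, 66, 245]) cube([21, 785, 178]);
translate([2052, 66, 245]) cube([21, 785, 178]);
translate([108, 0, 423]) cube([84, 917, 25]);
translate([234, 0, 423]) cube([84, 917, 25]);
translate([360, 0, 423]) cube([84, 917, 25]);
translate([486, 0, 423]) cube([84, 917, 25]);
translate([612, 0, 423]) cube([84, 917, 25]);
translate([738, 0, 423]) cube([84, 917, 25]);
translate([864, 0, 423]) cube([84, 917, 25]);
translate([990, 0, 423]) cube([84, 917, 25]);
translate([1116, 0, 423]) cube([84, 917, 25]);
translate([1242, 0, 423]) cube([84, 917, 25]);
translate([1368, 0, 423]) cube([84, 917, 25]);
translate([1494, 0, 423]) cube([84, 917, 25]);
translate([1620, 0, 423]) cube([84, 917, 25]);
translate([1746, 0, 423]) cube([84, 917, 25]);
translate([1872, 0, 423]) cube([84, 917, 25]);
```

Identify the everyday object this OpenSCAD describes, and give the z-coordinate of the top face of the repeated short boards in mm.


A bed frame. The slat-top height is 448 mm.

Four posts, four rails, and a row of slats — a bed frame. Slats sit on the rails at z = 245 + 178 = 423; with slat thickness 25, the top is 448 mm.


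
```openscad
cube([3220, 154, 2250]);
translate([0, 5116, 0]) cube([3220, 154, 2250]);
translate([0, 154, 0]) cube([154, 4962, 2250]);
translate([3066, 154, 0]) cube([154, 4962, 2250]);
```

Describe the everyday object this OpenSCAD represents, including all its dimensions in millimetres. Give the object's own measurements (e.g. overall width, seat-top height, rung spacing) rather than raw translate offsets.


The wall frame of a small rectangular building: four walls, each 2250 mm tall and 154 mm thick, enclosing a footprint 3220 mm (x) by 5270 mm (y) outside-to-outside, with no floor or roof. The front and back walls (the −y and +y sides) span the full width; the two side walls fit between them.


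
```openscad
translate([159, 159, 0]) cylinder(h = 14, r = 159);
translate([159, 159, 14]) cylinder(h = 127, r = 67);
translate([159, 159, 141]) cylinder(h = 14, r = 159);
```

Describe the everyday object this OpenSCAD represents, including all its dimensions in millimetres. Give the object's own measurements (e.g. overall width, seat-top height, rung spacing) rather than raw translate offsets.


A spool: two coaxial disc flanges of radius 159 mm and thickness 14 mm, joined by a core cylinder of radius 67 mm and height 127 mm. The lower flange rests on z = 0 and the three cylinders share a vertical axis.


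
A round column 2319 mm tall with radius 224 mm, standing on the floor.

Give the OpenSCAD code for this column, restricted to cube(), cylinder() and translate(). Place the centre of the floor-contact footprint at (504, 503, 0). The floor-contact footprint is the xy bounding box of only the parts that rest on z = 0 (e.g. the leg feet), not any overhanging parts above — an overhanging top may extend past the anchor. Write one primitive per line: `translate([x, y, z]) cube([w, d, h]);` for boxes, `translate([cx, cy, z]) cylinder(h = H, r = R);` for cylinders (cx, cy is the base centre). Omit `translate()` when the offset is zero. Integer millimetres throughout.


translate([504, 503, 0]) cylinder(h = 2319, r = 224);


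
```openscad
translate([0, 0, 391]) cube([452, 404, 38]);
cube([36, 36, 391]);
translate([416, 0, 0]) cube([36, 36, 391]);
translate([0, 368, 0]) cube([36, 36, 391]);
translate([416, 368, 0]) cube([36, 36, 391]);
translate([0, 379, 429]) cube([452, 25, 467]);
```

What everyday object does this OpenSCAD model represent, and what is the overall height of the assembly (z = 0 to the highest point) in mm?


A chair. The overall height is 896 mm.

A slab on four corner posts with a tall panel at the back — a chair. The seat slab sits at z = 391 with thickness 38, and the 467 mm backrest starts at the seat top, so the overall height is 391 + 38 + 467 = 896 mm.


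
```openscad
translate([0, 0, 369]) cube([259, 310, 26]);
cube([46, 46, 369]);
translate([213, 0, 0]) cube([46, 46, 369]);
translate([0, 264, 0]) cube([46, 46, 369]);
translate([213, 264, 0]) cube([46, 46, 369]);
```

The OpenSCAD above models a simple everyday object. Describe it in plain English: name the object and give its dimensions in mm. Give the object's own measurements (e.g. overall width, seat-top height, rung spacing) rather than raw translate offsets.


A four-legged stool. The seat is a 259×310×26 mm slab whose top surface is at z = 395 mm; four square legs, each 46×46 mm in cross-section, run from the floor (z = 0) to the underside of the seat, each flush with a corner of the seat.


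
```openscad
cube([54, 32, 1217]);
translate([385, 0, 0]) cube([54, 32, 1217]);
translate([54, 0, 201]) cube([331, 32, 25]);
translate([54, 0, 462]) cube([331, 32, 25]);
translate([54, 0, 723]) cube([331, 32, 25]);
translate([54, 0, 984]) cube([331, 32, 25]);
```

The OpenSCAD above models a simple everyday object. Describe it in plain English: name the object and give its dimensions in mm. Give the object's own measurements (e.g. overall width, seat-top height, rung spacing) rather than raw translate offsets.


A straight ladder. Two 54×32 mm vertical rails, 1217 mm tall, stand 439 mm apart (outside-to-outside) with their front faces coplanar on the −y side. 4 rungs, each 32 mm deep and 25 mm tall, span between the inner faces of the rails, front faces flush with the rails. The lowest rung's underside is at z = 201 mm and rungs are spaced 261 mm apart (underside to underside).


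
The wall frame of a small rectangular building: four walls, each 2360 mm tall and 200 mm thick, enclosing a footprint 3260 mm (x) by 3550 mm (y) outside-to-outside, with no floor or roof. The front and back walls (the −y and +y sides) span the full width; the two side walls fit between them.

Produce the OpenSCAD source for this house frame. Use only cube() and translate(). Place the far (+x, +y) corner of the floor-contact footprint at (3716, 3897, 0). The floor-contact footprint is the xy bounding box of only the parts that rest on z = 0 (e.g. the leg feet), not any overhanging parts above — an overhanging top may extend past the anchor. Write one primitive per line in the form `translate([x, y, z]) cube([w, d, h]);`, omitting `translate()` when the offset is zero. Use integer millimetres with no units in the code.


translate([456, 347, 0]) cube([3260, 200, 2360]);
translate([456, 3697, 0]) cube([3260, 200, 2360]);
translate([456, 547, 0]) cube([200, 3150, 2360]);
translate([3516, 547, 0]) cube([200, 3150, 2360]);


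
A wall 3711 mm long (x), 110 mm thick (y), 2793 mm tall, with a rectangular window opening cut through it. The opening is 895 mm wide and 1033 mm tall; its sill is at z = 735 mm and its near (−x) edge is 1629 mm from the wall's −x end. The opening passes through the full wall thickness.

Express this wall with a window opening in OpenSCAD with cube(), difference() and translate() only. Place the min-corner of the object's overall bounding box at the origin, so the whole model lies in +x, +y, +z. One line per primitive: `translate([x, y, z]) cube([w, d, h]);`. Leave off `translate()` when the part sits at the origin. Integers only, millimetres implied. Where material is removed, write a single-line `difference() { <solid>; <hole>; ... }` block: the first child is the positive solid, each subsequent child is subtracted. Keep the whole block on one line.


difference() { cube([3711, 110, 2793]); translate([1629, 0, 735]) cube([895, 110, 1033]); }


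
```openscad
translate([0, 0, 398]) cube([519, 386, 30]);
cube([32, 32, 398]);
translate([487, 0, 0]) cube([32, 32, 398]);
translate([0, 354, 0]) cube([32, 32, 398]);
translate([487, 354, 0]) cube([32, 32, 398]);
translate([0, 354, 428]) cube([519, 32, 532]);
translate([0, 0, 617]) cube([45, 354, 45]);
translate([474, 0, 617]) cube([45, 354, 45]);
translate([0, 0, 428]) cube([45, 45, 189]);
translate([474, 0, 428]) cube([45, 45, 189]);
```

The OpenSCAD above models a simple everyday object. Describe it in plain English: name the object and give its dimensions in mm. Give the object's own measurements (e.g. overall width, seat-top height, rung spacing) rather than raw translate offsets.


A chair. The seat is a 519×386×30 mm slab with its top at z = 428 mm, on four 32×32 mm corner legs (flush with the seat edges, standing on z = 0). A flat backrest 32 mm thick, 532 mm tall, spans the full seat width and rises from the seat top along its +y edge, rear face flush with the rear of the seat. Two armrests of 45×45 mm section run along each side from the seat's front edge to the front of the backrest, top faces 234 mm above the seat top and outer faces flush with the seat's x-edges; a 45×45 mm post under the front of each armrest stands on the seat at the front corner.


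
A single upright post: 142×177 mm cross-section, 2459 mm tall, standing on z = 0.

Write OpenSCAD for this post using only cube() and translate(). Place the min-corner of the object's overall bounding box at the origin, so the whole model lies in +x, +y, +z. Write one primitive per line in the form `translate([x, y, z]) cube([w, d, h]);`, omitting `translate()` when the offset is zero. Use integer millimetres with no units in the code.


cube([142, 177, 2459]);


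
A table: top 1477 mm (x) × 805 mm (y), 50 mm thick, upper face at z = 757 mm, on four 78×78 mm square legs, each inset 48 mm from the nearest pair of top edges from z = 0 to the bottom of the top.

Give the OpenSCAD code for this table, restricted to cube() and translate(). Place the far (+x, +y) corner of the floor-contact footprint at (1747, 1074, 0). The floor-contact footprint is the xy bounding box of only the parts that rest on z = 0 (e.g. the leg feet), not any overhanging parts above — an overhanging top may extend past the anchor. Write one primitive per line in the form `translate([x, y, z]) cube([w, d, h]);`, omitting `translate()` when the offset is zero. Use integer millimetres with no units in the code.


// leg_h = 757 - 50 = 707
translate([318, 317, 707]) cube([1477, 805, 50]);
translate([366, 365, 0]) cube([78, 78, 707]);
translate([1669, 365, 0]) cube([78, 78, 707]);
translate([366, 996, 0]) cube([78, 78, 707]);
translate([1669, 996, 0]) cube([78, 78, 707]);


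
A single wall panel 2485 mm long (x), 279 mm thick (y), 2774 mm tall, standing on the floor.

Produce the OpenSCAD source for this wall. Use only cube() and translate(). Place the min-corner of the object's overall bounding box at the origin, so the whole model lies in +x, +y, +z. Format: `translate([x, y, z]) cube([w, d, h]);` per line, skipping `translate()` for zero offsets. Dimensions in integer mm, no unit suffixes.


cube([2485, 279, 2774]);


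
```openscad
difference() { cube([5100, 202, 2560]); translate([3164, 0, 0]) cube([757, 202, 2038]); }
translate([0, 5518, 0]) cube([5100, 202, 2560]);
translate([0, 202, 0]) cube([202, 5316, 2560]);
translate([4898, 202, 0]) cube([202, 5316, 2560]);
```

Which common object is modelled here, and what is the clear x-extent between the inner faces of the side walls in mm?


A single room. The interior width is 4696 mm.

Four walls enclosing a rectangle with a door in the front wall — a room. Outside width 5100 minus two 202 mm walls gives 4696 mm.


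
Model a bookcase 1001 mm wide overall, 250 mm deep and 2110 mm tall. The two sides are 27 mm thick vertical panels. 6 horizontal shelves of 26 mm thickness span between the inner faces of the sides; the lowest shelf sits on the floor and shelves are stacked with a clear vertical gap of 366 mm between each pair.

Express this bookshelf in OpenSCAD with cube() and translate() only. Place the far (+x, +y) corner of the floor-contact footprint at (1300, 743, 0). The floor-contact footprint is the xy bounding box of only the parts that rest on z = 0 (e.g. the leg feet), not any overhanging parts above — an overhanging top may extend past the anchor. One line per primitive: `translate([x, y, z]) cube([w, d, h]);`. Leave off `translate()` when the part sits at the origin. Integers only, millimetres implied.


translate([299, 493, 0]) cube([27, 250, 2110]);
translate([1273, 493, 0]) cube([27, 250, 2110]);
translate([326, 493, 0]) cube([947, 250, 26]);
translate([326, 493, 392]) cube([947, 250, 26]);
translate([326, 493, 784]) cube([947, 250, 26]);
translate([326, 493, 1176]) cube([947, 250, 26]);
translate([326, 493, 1568]) cube([947, 250, 26]);
translate([326, 493, 1960]) cube([947, 250, 26]);


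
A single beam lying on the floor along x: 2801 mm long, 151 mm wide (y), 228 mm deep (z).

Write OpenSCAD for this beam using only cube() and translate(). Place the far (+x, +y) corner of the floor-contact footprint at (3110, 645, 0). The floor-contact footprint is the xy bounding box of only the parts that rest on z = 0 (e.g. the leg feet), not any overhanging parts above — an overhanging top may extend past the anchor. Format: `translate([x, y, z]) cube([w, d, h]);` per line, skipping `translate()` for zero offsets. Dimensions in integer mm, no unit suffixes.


translate([309, 494, 0]) cube([2801, 151, 228]);


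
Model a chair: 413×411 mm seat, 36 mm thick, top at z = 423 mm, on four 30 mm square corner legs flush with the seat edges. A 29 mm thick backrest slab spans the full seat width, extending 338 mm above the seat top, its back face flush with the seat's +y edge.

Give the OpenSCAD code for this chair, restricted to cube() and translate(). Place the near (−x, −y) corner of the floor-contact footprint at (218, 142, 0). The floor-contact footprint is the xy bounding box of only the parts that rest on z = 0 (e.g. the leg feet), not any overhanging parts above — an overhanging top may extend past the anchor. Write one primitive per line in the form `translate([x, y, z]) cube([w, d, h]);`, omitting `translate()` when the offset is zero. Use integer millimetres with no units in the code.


// leg_h = 423 - 36 = 387
translate([218, 142, 387]) cube([413, 411, 36]);
translate([218, 142, 0]) cube([30, 30, 387]);
translate([601, 142, 0]) cube([30, 30, 387]);
translate([218, 523, 0]) cube([30, 30, 387]);
translate([601, 523, 0]) cube([30, 30, 387]);
translate([218, 524, 423]) cube([413, 29, 338]);


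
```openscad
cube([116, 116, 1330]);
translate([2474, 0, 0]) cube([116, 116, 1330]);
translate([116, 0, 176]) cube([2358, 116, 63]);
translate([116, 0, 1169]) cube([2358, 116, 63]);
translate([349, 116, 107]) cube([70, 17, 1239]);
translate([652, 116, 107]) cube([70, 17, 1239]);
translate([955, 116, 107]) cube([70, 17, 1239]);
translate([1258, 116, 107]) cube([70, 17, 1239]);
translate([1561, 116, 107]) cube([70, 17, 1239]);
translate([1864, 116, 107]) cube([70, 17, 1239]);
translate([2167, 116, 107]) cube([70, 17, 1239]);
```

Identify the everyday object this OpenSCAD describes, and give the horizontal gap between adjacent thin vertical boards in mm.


A fence section. The picket gap is 233 mm.

Two posts, two rails, 7 pickets — a fence section. Span 2358 mm holds 7 pickets of 70 mm with 8 equal gaps: ⌊(2358 − 7·70) / 8⌋ = 233 mm.


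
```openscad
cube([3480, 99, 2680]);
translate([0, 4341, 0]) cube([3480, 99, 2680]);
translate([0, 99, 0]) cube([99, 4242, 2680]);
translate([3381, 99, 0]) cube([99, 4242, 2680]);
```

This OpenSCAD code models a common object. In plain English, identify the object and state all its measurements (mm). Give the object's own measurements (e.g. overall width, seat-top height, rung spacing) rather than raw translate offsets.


The wall frame of a small rectangular building: four walls, each 2680 mm tall and 99 mm thick, enclosing a footprint 3480 mm (x) by 4440 mm (y) outside-to-outside, with no floor or roof. The front and back walls (the −y and +y sides) span the full width; the two side walls fit between them.


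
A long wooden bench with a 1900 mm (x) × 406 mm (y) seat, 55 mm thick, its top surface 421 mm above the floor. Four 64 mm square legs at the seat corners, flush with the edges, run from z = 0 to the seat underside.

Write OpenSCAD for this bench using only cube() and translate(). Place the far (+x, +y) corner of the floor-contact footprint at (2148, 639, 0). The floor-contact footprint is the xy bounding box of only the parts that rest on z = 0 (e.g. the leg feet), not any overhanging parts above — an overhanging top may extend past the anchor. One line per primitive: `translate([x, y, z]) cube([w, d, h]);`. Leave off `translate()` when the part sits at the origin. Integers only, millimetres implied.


// leg_h = 421 − 55 = 366
translate([248, 233, 366]) cube([1900, 406, 55]);
translate([248, 233, 0]) cube([64, 64, 366]);
translate([248, 575, 0]) cube([64, 64, 366]);
translate([2084, 233, 0]) cube([64, 64, 366]);
translate([2084, 575, 0]) cube([64, 64, 366]);


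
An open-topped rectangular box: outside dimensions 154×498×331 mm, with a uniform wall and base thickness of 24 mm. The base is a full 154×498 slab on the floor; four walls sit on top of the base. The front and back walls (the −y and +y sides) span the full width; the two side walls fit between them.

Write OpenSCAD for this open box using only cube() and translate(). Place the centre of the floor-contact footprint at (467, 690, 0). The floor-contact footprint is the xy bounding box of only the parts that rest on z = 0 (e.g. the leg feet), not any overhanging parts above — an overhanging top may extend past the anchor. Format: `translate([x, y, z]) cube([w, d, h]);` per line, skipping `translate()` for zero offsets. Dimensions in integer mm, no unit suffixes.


translate([390, 441, 0]) cube([154, 498, 24]);
translate([390, 441, 24]) cube([154, 24, 307]);
translate([390, 915, 24]) cube([154, 24, 307]);
translate([390, 465, 24]) cube([24, 450, 307]);
translate([520, 465, 24]) cube([24, 450, 307]);


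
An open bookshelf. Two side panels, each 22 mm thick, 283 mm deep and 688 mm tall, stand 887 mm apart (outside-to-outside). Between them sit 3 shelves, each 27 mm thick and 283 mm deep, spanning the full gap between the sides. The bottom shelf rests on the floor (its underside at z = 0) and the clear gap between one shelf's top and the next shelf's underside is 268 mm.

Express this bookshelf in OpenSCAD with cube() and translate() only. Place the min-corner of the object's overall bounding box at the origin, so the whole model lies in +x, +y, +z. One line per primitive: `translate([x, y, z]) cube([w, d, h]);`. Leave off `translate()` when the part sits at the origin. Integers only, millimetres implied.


cube([22, 283, 688]);
translate([865, 0, 0]) cube([22, 283, 688]);
translate([22, 0, 0]) cube([843, 283, 27]);
translate([22, 0, 295]) cube([843, 283, 27]);
translate([22, 0, 590]) cube([843, 283, 27]);


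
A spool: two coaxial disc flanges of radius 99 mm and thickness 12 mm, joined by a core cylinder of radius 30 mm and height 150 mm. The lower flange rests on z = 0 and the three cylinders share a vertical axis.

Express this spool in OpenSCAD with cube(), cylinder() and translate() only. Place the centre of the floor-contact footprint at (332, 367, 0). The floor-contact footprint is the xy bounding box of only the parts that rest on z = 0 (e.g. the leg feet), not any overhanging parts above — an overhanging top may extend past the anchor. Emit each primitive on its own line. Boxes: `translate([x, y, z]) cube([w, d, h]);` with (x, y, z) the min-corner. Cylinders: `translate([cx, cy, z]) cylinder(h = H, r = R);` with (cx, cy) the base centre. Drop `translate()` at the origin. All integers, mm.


translate([332, 367, 0]) cylinder(h = 12, r = 99);
translate([332, 367, 12]) cylinder(h = 150, r = 30);
translate([332, 367, 162]) cylinder(h = 12, r = 99);


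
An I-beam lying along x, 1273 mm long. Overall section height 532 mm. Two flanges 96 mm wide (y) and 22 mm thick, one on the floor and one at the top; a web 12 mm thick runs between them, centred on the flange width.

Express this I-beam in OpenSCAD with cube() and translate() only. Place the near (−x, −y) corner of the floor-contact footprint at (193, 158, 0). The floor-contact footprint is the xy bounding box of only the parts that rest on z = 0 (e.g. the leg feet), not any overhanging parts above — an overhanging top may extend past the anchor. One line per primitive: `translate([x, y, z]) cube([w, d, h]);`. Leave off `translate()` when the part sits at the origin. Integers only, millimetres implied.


translate([193, 158, 0]) cube([1273, 96, 22]);
translate([193, 200, 22]) cube([1273, 12, 488]);
translate([193, 158, 510]) cube([1273, 96, 22]);


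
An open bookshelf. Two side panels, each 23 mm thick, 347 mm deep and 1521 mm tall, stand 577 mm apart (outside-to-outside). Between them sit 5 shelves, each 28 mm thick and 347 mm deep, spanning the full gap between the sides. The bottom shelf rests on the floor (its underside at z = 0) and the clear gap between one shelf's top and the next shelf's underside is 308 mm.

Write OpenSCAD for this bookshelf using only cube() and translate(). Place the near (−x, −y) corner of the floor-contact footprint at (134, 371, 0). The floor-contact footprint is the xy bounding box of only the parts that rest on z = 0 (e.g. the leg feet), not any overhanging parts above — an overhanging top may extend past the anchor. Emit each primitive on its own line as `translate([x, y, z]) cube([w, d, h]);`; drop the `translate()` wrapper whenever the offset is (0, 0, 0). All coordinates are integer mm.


translate([134, 371, 0]) cube([23, 347, 1521]);
translate([688, 371, 0]) cube([23, 347, 1521]);
translate([157, 371, 0]) cube([531, 347, 28]);
translate([157, 371, 336]) cube([531, 347, 28]);
translate([157, 371, 672]) cube([531, 347, 28]);
translate([157, 371, 1008]) cube([531, 347, 28]);
translate([157, 371, 1344]) cube([531, 347, 28]);


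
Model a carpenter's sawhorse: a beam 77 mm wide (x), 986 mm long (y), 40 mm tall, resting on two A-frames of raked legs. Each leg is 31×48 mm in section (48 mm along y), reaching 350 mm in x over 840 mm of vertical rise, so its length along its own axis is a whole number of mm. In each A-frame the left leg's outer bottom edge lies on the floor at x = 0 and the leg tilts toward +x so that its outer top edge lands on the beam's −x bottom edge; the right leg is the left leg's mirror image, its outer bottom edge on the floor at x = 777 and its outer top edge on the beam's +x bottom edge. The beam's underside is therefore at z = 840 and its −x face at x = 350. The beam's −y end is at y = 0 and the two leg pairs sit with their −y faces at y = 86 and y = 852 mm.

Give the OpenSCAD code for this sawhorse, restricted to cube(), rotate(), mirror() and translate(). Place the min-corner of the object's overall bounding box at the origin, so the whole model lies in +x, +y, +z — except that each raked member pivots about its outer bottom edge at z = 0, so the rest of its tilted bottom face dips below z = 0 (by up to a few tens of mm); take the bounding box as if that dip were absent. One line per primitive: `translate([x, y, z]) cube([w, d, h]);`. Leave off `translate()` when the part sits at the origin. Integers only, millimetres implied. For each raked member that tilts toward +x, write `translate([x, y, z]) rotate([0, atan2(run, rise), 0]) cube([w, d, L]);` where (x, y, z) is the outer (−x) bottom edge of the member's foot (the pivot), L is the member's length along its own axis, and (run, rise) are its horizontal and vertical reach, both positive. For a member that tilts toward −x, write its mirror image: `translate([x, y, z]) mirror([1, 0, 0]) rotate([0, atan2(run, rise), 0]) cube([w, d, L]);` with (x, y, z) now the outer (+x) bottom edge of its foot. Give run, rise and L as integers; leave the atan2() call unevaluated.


translate([350, 0, 840]) cube([77, 986, 40]);
translate([0, 86, 0]) rotate([0, atan2(350, 840), 0]) cube([31, 48, 910]);
translate([777, 86, 0]) mirror([1, 0, 0]) rotate([0, atan2(350, 840), 0]) cube([31, 48, 910]);
translate([0, 852, 0]) rotate([0, atan2(350, 840), 0]) cube([31, 48, 910]);
translate([777, 852, 0]) mirror([1, 0, 0]) rotate([0, atan2(350, 840), 0]) cube([31, 48, 910]);
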